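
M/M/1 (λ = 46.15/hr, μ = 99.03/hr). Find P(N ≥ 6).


ρ = 46.15/99.03 = 0.4660
P(N ≥ n) = ρ^n = 0.4660^6 = 0.010243

Final: 0.010243


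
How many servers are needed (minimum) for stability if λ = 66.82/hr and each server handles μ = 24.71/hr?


Stability requires cμ > λ ⇔ c > λ/μ.
λ/μ = 66.82/24.71 = 2.7042
Minimum integer c = ⌊2.7042⌋ + 1 = 3
Check: 3·24.71 = 74.13 > 66.82, while 2·24.71 = 49.42 ≤ 66.82

Final: 3 servers


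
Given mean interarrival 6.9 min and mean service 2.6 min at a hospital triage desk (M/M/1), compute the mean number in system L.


λ = 60/6.9 = 8.6957 /hr
μ = 60/2.6 = 23.0769 /hr
ρ = λ/μ = 8.6957/23.0769 = 0.3768
L = ρ/(1−ρ) = 0.3768/0.6232 = 0.6047

Final: 0.6047


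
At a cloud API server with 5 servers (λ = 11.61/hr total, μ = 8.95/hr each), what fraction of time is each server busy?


ρ = λ/(cμ) = 11.61/(5·8.95) = 11.61/44.75 = 0.2594

Final: 0.2594


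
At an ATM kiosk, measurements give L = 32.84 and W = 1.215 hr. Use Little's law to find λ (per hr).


λ = L/W = 32.84/1.215 = 27.0288 /hr

Final: 27.0288 /hr


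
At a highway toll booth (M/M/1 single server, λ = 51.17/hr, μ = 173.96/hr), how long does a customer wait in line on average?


ρ = 51.17/173.96 = 0.2941
Wq = ρ/(μ−λ) = 0.2941/(173.96 − 51.17) = 0.2941/122.79 = 0.002396 hr

Final: 0.002396 hr


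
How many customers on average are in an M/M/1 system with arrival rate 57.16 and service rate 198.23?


ρ = λ/μ = 57.16/198.23 = 0.2884
L = ρ/(1−ρ) = 0.2884/(1 − 0.2884) = 0.2884/0.7116 = 0.4052

Final: 0.4052


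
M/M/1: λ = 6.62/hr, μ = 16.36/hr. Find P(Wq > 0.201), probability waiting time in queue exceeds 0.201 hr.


ρ = 6.62/16.36 = 0.4046
P(Wq > t) = ρ·e^{−(μ−λ)t} = 0.4046·e^{−1.9577}
= 0.4046·0.141177 = 0.057127

Final: 0.057127


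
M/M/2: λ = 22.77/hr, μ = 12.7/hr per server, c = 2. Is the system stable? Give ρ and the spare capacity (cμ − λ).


Total capacity cμ = 2·12.7 = 25.40/hr
ρ = λ/(cμ) = 22.77/25.40 = 0.8965
Stable ⇔ ρ < 1: YES
Spare capacity = cμ − λ = 25.40 − 22.77 = 2.63/hr

Final: ρ = 0.8965; stable; margin = 2.63/hr


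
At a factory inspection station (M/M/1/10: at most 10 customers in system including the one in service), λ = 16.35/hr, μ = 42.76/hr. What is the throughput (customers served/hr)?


ρ = 0.3824; P_K = (1−ρ)ρ^10/(1−ρ^11) = 0.00004126
λ_eff = λ(1 − P_K) = 16.35·(1 − 0.00004126) = 16.35·0.999959 = 16.3493 /hr

Final: 16.3493 /hr


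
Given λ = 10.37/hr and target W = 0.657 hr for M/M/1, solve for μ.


W = 1/(μ−λ) ⇒ μ − λ = 1/W = 1/0.657 = 1.5221
μ = λ + 1/W = 10.37 + 1.5221 = 11.8921 per hr

Final: 11.8921 /hr


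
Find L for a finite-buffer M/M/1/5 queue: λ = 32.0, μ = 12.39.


ρ = 32.0/12.39 = 2.5827
L = ρ[1 − (K+1)ρ^K + Kρ^(K+1)] / [(1−ρ)(1−ρ^(K+1))]
Numerator: 2.5827·(1 − 6·114.919403 + 5·296.805560) = 2054.589527
Denominator: (-1.5827)·(-295.805560) = 468.179744
L = 2054.589527/468.179744 = 4.3885

Final: 4.3885


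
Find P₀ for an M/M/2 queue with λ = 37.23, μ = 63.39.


a = λ/μ = 37.23/63.39 = 0.5873; ρ = a/c = 0.2937
Σ_{k=0}^{1} a^k/k! (terms k=0..1) = 1.00000 + 0.58732 = 1.58732
Tail: a^2/(2!(1−ρ)) = 0.34494/(2·0.7063) = 0.24417
P₀ = 1/(1.58732 + 0.24417) = 1/1.83149 = 0.546003

Final: 0.546003


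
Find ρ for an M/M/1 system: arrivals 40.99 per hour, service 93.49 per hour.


ρ = λ/μ = 40.99/93.49 = 0.4384

Final: 0.4384


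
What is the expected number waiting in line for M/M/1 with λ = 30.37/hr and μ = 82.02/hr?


ρ = 30.37/82.02 = 0.3703
Lq = ρ²/(1−ρ) = 0.1371/0.6297 = 0.2177

Final: 0.2177


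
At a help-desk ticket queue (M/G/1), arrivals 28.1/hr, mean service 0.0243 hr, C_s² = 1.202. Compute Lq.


ρ = λ·E[S] = 28.1·0.0243 = 0.6828
Lq = ρ²(1+C_s²)/(2(1−ρ)) = 0.4663·(1+1.202)/(2·0.3172)
= 0.4663·2.2020/0.6343 = 1.61853

Final: 1.61853


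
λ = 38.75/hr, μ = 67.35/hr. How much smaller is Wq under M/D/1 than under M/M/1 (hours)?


ρ = 38.75/67.35 = 0.5754
Wq(M/M/1) = ρ/(μ−λ) = 0.5754/28.60 = 0.02012 hr
Wq(M/D/1) = ρ/(2(μ−λ)) = 0.01006 hr
Savings = 0.02012 − 0.01006 = 0.01006 hr

Final: 0.01006 hr


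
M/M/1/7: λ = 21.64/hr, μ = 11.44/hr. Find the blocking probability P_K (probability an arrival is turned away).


ρ = λ/μ = 21.64/11.44 = 1.8916
P_K = (1−ρ)ρ^K/(1−ρ^(K+1)) = (-0.8916·86.659988)/(1 − 163.926760)
= -77.266772/-162.926760 = 0.474242

Final: 0.474242


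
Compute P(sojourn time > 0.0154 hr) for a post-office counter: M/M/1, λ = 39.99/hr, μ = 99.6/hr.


W ~ Exponential(μ−λ) for M/M/1.
μ − λ = 99.6 − 39.99 = 59.6100
P(W > t) = e^{−(μ−λ)t} = e^{−0.9180} = 0.399319

Final: 0.399319


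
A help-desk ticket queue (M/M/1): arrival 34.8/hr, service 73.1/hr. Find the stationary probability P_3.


ρ = 34.8/73.1 = 0.4761
P_n = (1−ρ)·ρ^n = (1 − 0.4761)·0.4761^3 = 0.5239·0.107891 = 0.056528

Final: 0.056528


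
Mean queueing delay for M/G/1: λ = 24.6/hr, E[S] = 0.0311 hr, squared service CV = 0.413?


ρ = λ·E[S] = 24.6·0.0311 = 0.7651
E[S²] = E[S]²(1+C_s²) = 0.0311²·(1+0.413) = 0.001367
Wq = λ·E[S²]/(2(1−ρ)) = 24.6·0.001367/(2·0.2349) = 0.07155 hr

Final: 0.07155 hr


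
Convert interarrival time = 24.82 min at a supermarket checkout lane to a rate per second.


λ = 1/(interarrival time) in consistent units.
1 second = 0.0166667 min, so λ = 0.0166667/24.82 = 0.0006715 per second

Final: 0.0006715 /sec


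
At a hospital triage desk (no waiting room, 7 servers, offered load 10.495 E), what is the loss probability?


B(c,a) = (a^c/c!) / Σ_{k=0}^{c} a^k/k!
a^7/7! = 2782.572982
Σ terms (k=0..7): 1.00000 + 10.49500 + 55.07251 + 192.66201 + 505.49694 + 1061.03807 + 1855.93243 + 2782.57298 = 6464.269947
B = 2782.572982/6464.269947 = 0.430454

Final: 0.430454


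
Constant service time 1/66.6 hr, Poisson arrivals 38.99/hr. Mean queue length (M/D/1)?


ρ = 38.99/66.6 = 0.5854
M/D/1: Lq = ρ²/(2(1−ρ)) = 0.3427/(2·0.4146) = 0.41337

Final: 0.41337


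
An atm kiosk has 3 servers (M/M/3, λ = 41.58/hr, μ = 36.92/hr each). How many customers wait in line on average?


a = λ/μ = 1.1262; ρ = a/3 = 0.3754
P₀ = 0.318312
Lq = P₀·a^c·ρ / (c!·(1−ρ)²) = 0.318312·1.42846·0.3754/(6·0.39012)
= 0.07292

Final: 0.07292


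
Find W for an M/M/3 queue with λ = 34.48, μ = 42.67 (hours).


a = 0.8081; ρ = 0.2694; P₀ = 0.443478
Lq = P₀·a^c·ρ/(c!(1−ρ)²) = 0.01968
Wq = Lq/λ = 0.01968/34.48 = 0.0005707 hr
W = Wq + 1/μ = 0.0005707 + 0.02344 = 0.02401 hr

Final: 0.02401 hr


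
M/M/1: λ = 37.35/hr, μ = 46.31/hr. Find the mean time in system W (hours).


W = 1/(μ−λ) = 1/(46.31 − 37.35) = 1/8.96 = 0.1116 hr

Final: 0.1116 hr


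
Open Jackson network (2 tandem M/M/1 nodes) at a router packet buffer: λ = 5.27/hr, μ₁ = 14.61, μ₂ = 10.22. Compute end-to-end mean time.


Each node sees arrival rate λ = 5.27/hr (tandem ⇒ throughput preserved).
W₁ = 1/(μ₁−λ) = 1/(14.61−5.27) = 0.10707 hr
W₂ = 1/(μ₂−λ) = 1/(10.22−5.27) = 0.20202 hr
W_total = W₁ + W₂ = 0.10707 + 0.20202 = 0.30909 hr

Final: 0.30909 hr


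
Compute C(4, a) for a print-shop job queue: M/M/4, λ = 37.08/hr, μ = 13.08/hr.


a = λ/μ = 2.8349; ρ = a/4 = 0.7087
P₀ = 0.047873 (from M/M/c formula)
C(c,a) = [a^c/(c!(1−ρ))]·P₀ = [64.58444/(24·0.2913)]·0.047873
= 9.23846·0.047873 = 0.442273

Final: 0.442273


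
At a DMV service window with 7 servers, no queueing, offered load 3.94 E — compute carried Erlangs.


B(7,3.94) = 0.059720 (Erlang-B)
Carried load = a(1 − B) = 3.94·(1 − 0.059720) = 3.94·0.940280 = 3.7047 E

Final: 3.7047 Erlangs


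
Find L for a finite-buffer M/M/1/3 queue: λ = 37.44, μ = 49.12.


ρ = 37.44/49.12 = 0.7622
L = ρ[1 − (K+1)ρ^K + Kρ^(K+1)] / [(1−ρ)(1−ρ^(K+1))]
Numerator: 0.7622·(1 − 4·0.442825 + 3·0.337528) = 0.183910
Denominator: (0.2378)·(0.662472) = 0.157526
L = 0.183910/0.157526 = 1.1675

Final: 1.1675


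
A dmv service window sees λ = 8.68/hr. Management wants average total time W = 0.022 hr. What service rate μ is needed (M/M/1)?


W = 1/(μ−λ) ⇒ μ − λ = 1/W = 1/0.022 = 45.4545
μ = λ + 1/W = 8.68 + 45.4545 = 54.1345 per hr

Final: 54.1345 /hr


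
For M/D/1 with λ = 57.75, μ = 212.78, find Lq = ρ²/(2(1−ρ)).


ρ = 57.75/212.78 = 0.2714
M/D/1: Lq = ρ²/(2(1−ρ)) = 0.07366/(2·0.7286) = 0.05055

Final: 0.05055


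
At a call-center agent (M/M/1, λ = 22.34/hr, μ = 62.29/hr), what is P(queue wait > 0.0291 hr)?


ρ = 22.34/62.29 = 0.3586
P(Wq > t) = ρ·e^{−(μ−λ)t} = 0.3586·e^{−1.1625}
= 0.3586·0.312689 = 0.112144

Final: 0.112144


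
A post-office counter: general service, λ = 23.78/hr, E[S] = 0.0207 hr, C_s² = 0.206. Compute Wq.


ρ = λ·E[S] = 23.78·0.0207 = 0.4922
E[S²] = E[S]²(1+C_s²) = 0.0207²·(1+0.206) = 0.0005168
Wq = λ·E[S²]/(2(1−ρ)) = 23.78·0.0005168/(2·0.5078) = 0.01210 hr

Final: 0.01210 hr


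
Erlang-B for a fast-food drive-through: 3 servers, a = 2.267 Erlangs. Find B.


B(c,a) = (a^c/c!) / Σ_{k=0}^{c} a^k/k!
a^3/3! = 1.941795
Σ terms (k=0..3): 1.00000 + 2.26700 + 2.56964 + 1.94179 = 7.778439
B = 1.941795/7.778439 = 0.249638

Final: 0.249638


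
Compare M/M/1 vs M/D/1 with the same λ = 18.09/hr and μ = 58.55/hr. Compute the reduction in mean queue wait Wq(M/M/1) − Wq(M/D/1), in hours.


ρ = 18.09/58.55 = 0.3090
Wq(M/M/1) = ρ/(μ−λ) = 0.3090/40.46 = 0.007636 hr
Wq(M/D/1) = ρ/(2(μ−λ)) = 0.003818 hr
Savings = 0.007636 − 0.003818 = 0.003818 hr

Final: 0.003818 hr


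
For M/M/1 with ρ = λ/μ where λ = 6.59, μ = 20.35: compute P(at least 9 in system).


ρ = 6.59/20.35 = 0.3238
P(N ≥ n) = ρ^n = 0.3238^9 = 0.00003916

Final: 0.00003916


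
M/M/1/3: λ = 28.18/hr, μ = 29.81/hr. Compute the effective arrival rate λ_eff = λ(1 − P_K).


ρ = 0.9453; P_K = (1−ρ)ρ^3/(1−ρ^4) = 0.229325
λ_eff = λ(1 − P_K) = 28.18·(1 − 0.229325) = 28.18·0.770675 = 21.7176 /hr

Final: 21.7176 /hr


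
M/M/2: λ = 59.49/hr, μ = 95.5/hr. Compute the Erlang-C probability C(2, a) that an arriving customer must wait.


a = λ/μ = 0.6229; ρ = a/2 = 0.3115
P₀ = 0.525011 (from M/M/c formula)
C(c,a) = [a^c/(c!(1−ρ))]·P₀ = [0.38804/(2·0.6885)]·0.525011
= 0.28179·0.525011 = 0.147943

Final: 0.147943


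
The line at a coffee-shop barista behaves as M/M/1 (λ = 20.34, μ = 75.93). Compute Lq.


ρ = 20.34/75.93 = 0.2679
Lq = ρ²/(1−ρ) = 0.07176/0.7321 = 0.09801

Final: 0.09801


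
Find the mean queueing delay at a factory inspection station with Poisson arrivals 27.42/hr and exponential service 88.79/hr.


ρ = 27.42/88.79 = 0.3088
Wq = ρ/(μ−λ) = 0.3088/(88.79 − 27.42) = 0.3088/61.37 = 0.005032 hr

Final: 0.005032 hr


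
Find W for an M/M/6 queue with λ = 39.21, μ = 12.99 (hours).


a = 3.0185; ρ = 0.5031; P₀ = 0.048034
Lq = P₀·a^c·ρ/(c!(1−ρ)²) = 0.10280
Wq = Lq/λ = 0.10280/39.21 = 0.002622 hr
W = Wq + 1/μ = 0.002622 + 0.07698 = 0.07960 hr

Final: 0.07960 hr


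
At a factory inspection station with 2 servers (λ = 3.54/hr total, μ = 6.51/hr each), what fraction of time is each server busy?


ρ = λ/(cμ) = 3.54/(2·6.51) = 3.54/13.02 = 0.2719

Final: 0.2719


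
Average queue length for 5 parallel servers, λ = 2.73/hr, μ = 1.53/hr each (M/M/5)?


a = λ/μ = 1.7843; ρ = a/5 = 0.3569
P₀ = 0.167232
Lq = P₀·a^c·ρ / (c!·(1−ρ)²) = 0.167232·18.08656·0.3569/(120·0.41363)
= 0.02175

Final: 0.02175


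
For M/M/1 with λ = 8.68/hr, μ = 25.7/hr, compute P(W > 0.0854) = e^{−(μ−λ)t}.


W ~ Exponential(μ−λ) for M/M/1.
μ − λ = 25.7 − 8.68 = 17.0200
P(W > t) = e^{−(μ−λ)t} = e^{−1.4535} = 0.233749

Final: 0.233749


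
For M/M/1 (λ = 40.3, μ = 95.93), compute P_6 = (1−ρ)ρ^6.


ρ = 40.3/95.93 = 0.4201
P_n = (1−ρ)·ρ^n = (1 − 0.4201)·0.4201^6 = 0.5799·0.005497 = 0.003188

Final: 0.003188


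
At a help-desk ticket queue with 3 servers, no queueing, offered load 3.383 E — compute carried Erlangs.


B(3,3.383) = 0.389709 (Erlang-B)
Carried load = a(1 − B) = 3.383·(1 − 0.389709) = 3.383·0.610291 = 2.0646 E

Final: 2.0646 Erlangs


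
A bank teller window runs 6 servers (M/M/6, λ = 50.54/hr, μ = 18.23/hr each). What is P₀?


a = λ/μ = 50.54/18.23 = 2.7724; ρ = a/c = 0.4621
Σ_{k=0}^{5} a^k/k! (terms k=0..5) = 1.00000 + 2.77235 + 3.84297 + 3.55136 + 2.46140 + 1.36478 = 14.99286
Tail: a^6/(6!(1−ρ)) = 454.03718/(720·0.5379) = 1.17226
P₀ = 1/(14.99286 + 1.17226) = 1/16.16512 = 0.061862

Final: 0.061862


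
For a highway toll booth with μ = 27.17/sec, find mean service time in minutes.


Mean service time = 1/μ = 1/27.17 second = 0.03681 second
In minutes: 0.03681 × 0.0166667 = 0.0006134 min

Final: 0.0006134 min


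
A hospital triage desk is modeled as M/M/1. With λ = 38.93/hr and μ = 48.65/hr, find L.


ρ = λ/μ = 38.93/48.65 = 0.8002
L = ρ/(1−ρ) = 0.8002/(1 − 0.8002) = 0.8002/0.1998 = 4.0051

Final: 4.0051


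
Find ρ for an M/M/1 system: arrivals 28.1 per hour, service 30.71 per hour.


ρ = λ/μ = 28.1/30.71 = 0.9150

Final: 0.9150


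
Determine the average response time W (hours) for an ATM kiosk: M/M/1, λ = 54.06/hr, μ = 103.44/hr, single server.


W = 1/(μ−λ) = 1/(103.44 − 54.06) = 1/49.38 = 0.02025 hr

Final: 0.02025 hr


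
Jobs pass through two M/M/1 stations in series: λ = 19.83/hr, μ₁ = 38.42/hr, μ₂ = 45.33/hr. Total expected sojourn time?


Each node sees arrival rate λ = 19.83/hr (tandem ⇒ throughput preserved).
W₁ = 1/(μ₁−λ) = 1/(38.42−19.83) = 0.05379 hr
W₂ = 1/(μ₂−λ) = 1/(45.33−19.83) = 0.03922 hr
W_total = W₁ + W₂ = 0.05379 + 0.03922 = 0.09301 hr

Final: 0.09301 hr


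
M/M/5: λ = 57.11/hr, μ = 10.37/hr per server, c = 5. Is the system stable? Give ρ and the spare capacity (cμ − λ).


Total capacity cμ = 5·10.37 = 51.85/hr
ρ = λ/(cμ) = 57.11/51.85 = 1.1014
Stable ⇔ ρ < 1: NO
Spare capacity = cμ − λ = 51.85 − 57.11 = -5.26/hr

Final: ρ = 1.1014; unstable; margin = -5.26/hr


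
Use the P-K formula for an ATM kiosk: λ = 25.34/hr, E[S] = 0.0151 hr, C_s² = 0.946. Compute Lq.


ρ = λ·E[S] = 25.34·0.0151 = 0.3826
Lq = ρ²(1+C_s²)/(2(1−ρ)) = 0.1464·(1+0.946)/(2·0.6174)
= 0.1464·1.9460/1.2347 = 0.23075

Final: 0.23075


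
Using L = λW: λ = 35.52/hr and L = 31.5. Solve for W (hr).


W = L/λ = 31.5/35.52 = 0.8868 hr

Final: 0.8868 hr


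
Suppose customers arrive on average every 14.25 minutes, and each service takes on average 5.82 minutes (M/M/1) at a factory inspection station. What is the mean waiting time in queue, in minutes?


λ = 60/14.25 = 4.2105 /hr
μ = 60/5.82 = 10.3093 /hr
ρ = λ/μ = 4.2105/10.3093 = 0.4084
Wq = ρ/(μ−λ) = 0.4084/(10.3093−4.2105) = 0.06697 hr
In minutes: 0.06697·60 = 4.018 min

Final: 4.018 min


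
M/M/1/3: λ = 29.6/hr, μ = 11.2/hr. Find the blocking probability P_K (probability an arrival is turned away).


ρ = λ/μ = 29.6/11.2 = 2.6429
P_K = (1−ρ)ρ^K/(1−ρ^(K+1)) = (-1.6429·18.459548)/(1 − 48.785949)
= -30.326400/-47.785949 = 0.634630

Final: 0.634630


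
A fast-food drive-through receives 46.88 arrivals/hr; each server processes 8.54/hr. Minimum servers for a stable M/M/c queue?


Stability requires cμ > λ ⇔ c > λ/μ.
λ/μ = 46.88/8.54 = 5.4895
Minimum integer c = ⌊5.4895⌋ + 1 = 6
Check: 6·8.54 = 51.24 > 46.88, while 5·8.54 = 42.70 ≤ 46.88

Final: 6 servers


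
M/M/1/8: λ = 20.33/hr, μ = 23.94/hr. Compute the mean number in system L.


ρ = 20.33/23.94 = 0.8492
L = ρ[1 − (K+1)ρ^K + Kρ^(K+1)] / [(1−ρ)(1−ρ^(K+1))]
Numerator: 0.8492·(1 − 9·0.270462 + 8·0.229678) = 0.342457
Denominator: (0.1508)·(0.770322) = 0.116160
L = 0.342457/0.116160 = 2.9482

Final: 2.9482


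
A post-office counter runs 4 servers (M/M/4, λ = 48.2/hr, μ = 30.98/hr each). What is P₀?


a = λ/μ = 48.2/30.98 = 1.5558; ρ = a/c = 0.3890
Σ_{k=0}^{3} a^k/k! (terms k=0..3) = 1.00000 + 1.55584 + 1.21032 + 0.62769 = 4.39386
Tail: a^4/(4!(1−ρ)) = 5.85953/(24·0.6110) = 0.39956
P₀ = 1/(4.39386 + 0.39956) = 1/4.79342 = 0.208619

Final: 0.208619


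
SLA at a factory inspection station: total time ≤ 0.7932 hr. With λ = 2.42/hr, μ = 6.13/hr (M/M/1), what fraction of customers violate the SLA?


W ~ Exponential(μ−λ) for M/M/1.
μ − λ = 6.13 − 2.42 = 3.7100
P(W > t) = e^{−(μ−λ)t} = e^{−2.9428} = 0.052719

Final: 0.052719


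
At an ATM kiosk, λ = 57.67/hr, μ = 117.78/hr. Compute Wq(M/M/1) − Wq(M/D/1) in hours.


ρ = 57.67/117.78 = 0.4896
Wq(M/M/1) = ρ/(μ−λ) = 0.4896/60.11 = 0.008146 hr
Wq(M/D/1) = ρ/(2(μ−λ)) = 0.004073 hr
Savings = 0.008146 − 0.004073 = 0.004073 hr

Final: 0.004073 hr


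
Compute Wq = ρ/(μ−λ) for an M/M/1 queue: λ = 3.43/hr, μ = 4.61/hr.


ρ = 3.43/4.61 = 0.7440
Wq = ρ/(μ−λ) = 0.7440/(4.61 − 3.43) = 0.7440/1.18 = 0.6305 hr

Final: 0.6305 hr


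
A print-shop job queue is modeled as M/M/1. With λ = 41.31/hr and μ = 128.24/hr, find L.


ρ = λ/μ = 41.31/128.24 = 0.3221
L = ρ/(1−ρ) = 0.3221/(1 − 0.3221) = 0.3221/0.6779 = 0.4752

Final: 0.4752


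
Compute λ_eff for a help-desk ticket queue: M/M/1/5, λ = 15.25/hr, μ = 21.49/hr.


ρ = 0.7096; P_K = (1−ρ)ρ^5/(1−ρ^6) = 0.059903
λ_eff = λ(1 − P_K) = 15.25·(1 − 0.059903) = 15.25·0.940097 = 14.3365 /hr

Final: 14.3365 /hr


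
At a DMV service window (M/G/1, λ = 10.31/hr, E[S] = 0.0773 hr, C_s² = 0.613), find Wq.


ρ = λ·E[S] = 10.31·0.0773 = 0.7970
E[S²] = E[S]²(1+C_s²) = 0.0773²·(1+0.613) = 0.009638
Wq = λ·E[S²]/(2(1−ρ)) = 10.31·0.009638/(2·0.2030) = 0.24471 hr

Final: 0.24471 hr


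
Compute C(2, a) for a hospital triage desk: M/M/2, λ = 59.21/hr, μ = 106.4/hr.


a = λ/μ = 0.5565; ρ = a/2 = 0.2782
P₀ = 0.564648 (from M/M/c formula)
C(c,a) = [a^c/(c!(1−ρ))]·P₀ = [0.30968/(2·0.7218)]·0.564648
= 0.21453·0.564648 = 0.121133

Final: 0.121133


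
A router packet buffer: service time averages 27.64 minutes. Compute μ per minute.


μ = 1/(service time) in consistent units.
1 minute = 1 min, so μ = 1/27.64 = 0.03618 per minute

Final: 0.03618 /min


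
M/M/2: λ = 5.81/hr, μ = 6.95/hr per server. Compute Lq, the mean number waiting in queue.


a = λ/μ = 0.8360; ρ = a/2 = 0.4180
P₀ = 0.410452
Lq = P₀·a^c·ρ / (c!·(1−ρ)²) = 0.410452·0.69885·0.4180/(2·0.33874)
= 0.17697

Final: 0.17697


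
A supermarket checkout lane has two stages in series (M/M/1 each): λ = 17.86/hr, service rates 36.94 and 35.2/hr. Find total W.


Each node sees arrival rate λ = 17.86/hr (tandem ⇒ throughput preserved).
W₁ = 1/(μ₁−λ) = 1/(36.94−17.86) = 0.05241 hr
W₂ = 1/(μ₂−λ) = 1/(35.2−17.86) = 0.05767 hr
W_total = W₁ + W₂ = 0.05241 + 0.05767 = 0.11008 hr

Final: 0.11008 hr


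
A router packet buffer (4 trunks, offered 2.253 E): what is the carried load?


B(4,2.253) = 0.122406 (Erlang-B)
Carried load = a(1 − B) = 2.253·(1 − 0.122406) = 2.253·0.877594 = 1.9772 E

Final: 1.9772 Erlangs


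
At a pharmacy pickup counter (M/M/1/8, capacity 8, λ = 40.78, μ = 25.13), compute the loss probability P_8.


ρ = λ/μ = 40.78/25.13 = 1.6228
P_K = (1−ρ)ρ^K/(1−ρ^(K+1)) = (-0.6228·48.088127)/(1 − 78.035568)
= -29.947441/-77.035568 = 0.388748

Final: 0.388748


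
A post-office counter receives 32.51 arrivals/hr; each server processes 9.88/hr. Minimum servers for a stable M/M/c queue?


Stability requires cμ > λ ⇔ c > λ/μ.
λ/μ = 32.51/9.88 = 3.2905
Minimum integer c = ⌊3.2905⌋ + 1 = 4
Check: 4·9.88 = 39.52 > 32.51, while 3·9.88 = 29.64 ≤ 32.51

Final: 4 servers


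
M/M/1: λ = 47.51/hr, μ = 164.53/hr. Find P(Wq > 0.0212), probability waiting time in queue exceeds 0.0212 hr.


ρ = 47.51/164.53 = 0.2888
P(Wq > t) = ρ·e^{−(μ−λ)t} = 0.2888·e^{−2.4808}
= 0.2888·0.083674 = 0.024162

Final: 0.024162


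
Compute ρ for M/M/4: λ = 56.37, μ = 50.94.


ρ = λ/(cμ) = 56.37/(4·50.94) = 56.37/203.76 = 0.2766

Final: 0.2766


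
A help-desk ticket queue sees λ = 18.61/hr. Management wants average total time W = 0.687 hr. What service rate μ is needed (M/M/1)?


W = 1/(μ−λ) ⇒ μ − λ = 1/W = 1/0.687 = 1.4556
μ = λ + 1/W = 18.61 + 1.4556 = 20.0656 per hr

Final: 20.0656 /hr


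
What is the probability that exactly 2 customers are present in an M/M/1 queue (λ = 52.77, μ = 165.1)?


ρ = 52.77/165.1 = 0.3196
P_n = (1−ρ)·ρ^n = (1 − 0.3196)·0.3196^2 = 0.6804·0.102160 = 0.069507

Final: 0.069507


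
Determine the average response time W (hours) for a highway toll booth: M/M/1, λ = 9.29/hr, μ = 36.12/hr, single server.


W = 1/(μ−λ) = 1/(36.12 − 9.29) = 1/26.83 = 0.03727 hr

Final: 0.03727 hr


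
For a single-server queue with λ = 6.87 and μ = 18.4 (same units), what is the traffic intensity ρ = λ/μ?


ρ = λ/μ = 6.87/18.4 = 0.3734

Final: 0.3734


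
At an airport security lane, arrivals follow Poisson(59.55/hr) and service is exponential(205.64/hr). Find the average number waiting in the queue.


ρ = 59.55/205.64 = 0.2896
Lq = ρ²/(1−ρ) = 0.08386/0.7104 = 0.1180

Final: 0.1180


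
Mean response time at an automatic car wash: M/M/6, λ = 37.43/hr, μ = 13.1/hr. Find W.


a = 2.8573; ρ = 0.4762; P₀ = 0.056710
Lq = P₀·a^c·ρ/(c!(1−ρ)²) = 0.07439
Wq = Lq/λ = 0.07439/37.43 = 0.001987 hr
W = Wq + 1/μ = 0.001987 + 0.07634 = 0.07832 hr

Final: 0.07832 hr


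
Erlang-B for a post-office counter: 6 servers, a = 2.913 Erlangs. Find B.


B(c,a) = (a^c/c!) / Σ_{k=0}^{c} a^k/k!
a^6/6! = 0.848614
Σ terms (k=0..6): 1.00000 + 2.91300 + 4.24278 + 4.11974 + 3.00020 + 1.74792 + 0.84861 = 17.872265
B = 0.848614/17.872265 = 0.047482

Final: 0.047482


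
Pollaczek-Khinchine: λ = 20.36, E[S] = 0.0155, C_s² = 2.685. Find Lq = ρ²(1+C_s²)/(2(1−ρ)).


ρ = λ·E[S] = 20.36·0.0155 = 0.3156
Lq = ρ²(1+C_s²)/(2(1−ρ)) = 0.09959·(1+2.685)/(2·0.6844)
= 0.09959·3.6850/1.3688 = 0.26810

Final: 0.26810


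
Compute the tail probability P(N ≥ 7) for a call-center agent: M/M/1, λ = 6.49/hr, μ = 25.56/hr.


ρ = 6.49/25.56 = 0.2539
P(N ≥ n) = ρ^n = 0.2539^7 = 0.00006804

Final: 0.00006804


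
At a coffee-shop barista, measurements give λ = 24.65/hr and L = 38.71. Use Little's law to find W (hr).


W = L/λ = 38.71/24.65 = 1.5704 hr

Final: 1.5704 hr


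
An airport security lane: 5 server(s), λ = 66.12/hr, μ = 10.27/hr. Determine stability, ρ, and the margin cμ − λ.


Total capacity cμ = 5·10.27 = 51.35/hr
ρ = λ/(cμ) = 66.12/51.35 = 1.2876
Stable ⇔ ρ < 1: NO
Spare capacity = cμ − λ = 51.35 − 66.12 = -14.77/hr

Final: ρ = 1.2876; unstable; margin = -14.77/hr


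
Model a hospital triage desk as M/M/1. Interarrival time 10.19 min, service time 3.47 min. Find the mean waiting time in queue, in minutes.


λ = 60/10.19 = 5.8881 /hr
μ = 60/3.47 = 17.2911 /hr
ρ = λ/μ = 5.8881/17.2911 = 0.3405
Wq = ρ/(μ−λ) = 0.3405/(17.2911−5.8881) = 0.02986 hr
In minutes: 0.02986·60 = 1.792 min

Final: 1.792 min


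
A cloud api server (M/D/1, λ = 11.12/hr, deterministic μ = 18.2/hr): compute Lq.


ρ = 11.12/18.2 = 0.6110
M/D/1: Lq = ρ²/(2(1−ρ)) = 0.3733/(2·0.3890) = 0.47982

Final: 0.47982


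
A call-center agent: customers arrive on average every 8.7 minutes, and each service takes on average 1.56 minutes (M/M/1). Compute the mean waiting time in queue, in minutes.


λ = 60/8.7 = 6.8966 /hr
μ = 60/1.56 = 38.4615 /hr
ρ = λ/μ = 6.8966/38.4615 = 0.1793
Wq = ρ/(μ−λ) = 0.1793/(38.4615−6.8966) = 0.005681 hr
In minutes: 0.005681·60 = 0.3408 min

Final: 0.3408 min


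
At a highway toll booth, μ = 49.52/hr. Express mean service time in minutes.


Mean service time = 1/μ = 1/49.52 hour = 0.02019 hour
In minutes: 0.02019 × 60 = 1.2116 min

Final: 1.2116 min


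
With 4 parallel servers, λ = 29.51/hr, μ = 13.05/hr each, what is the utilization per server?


ρ = λ/(cμ) = 29.51/(4·13.05) = 29.51/52.20 = 0.5653

Final: 0.5653


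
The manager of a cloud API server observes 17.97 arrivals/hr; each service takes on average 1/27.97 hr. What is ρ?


ρ = λ/μ = 17.97/27.97 = 0.6425

Final: 0.6425


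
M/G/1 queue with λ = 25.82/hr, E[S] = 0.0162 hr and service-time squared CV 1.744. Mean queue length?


ρ = λ·E[S] = 25.82·0.0162 = 0.4183
Lq = ρ²(1+C_s²)/(2(1−ρ)) = 0.1750·(1+1.744)/(2·0.5817)
= 0.1750·2.7440/1.1634 = 0.41265

Final: 0.41265


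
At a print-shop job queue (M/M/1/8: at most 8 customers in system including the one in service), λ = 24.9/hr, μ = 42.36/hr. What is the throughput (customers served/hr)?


ρ = 0.5878; P_K = (1−ρ)ρ^8/(1−ρ^9) = 0.005925
λ_eff = λ(1 − P_K) = 24.9·(1 − 0.005925) = 24.9·0.994075 = 24.7525 /hr

Final: 24.7525 /hr


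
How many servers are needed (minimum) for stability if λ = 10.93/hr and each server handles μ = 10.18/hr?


Stability requires cμ > λ ⇔ c > λ/μ.
λ/μ = 10.93/10.18 = 1.0737
Minimum integer c = ⌊1.0737⌋ + 1 = 2
Check: 2·10.18 = 20.36 > 10.93, while 1·10.18 = 10.18 ≤ 10.93

Final: 2 servers


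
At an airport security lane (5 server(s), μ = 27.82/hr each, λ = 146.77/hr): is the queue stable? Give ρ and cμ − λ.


Total capacity cμ = 5·27.82 = 139.10/hr
ρ = λ/(cμ) = 146.77/139.10 = 1.0551
Stable ⇔ ρ < 1: NO
Spare capacity = cμ − λ = 139.10 − 146.77 = -7.67/hr

Final: ρ = 1.0551; unstable; margin = -7.67/hr


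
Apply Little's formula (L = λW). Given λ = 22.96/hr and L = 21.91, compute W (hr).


W = L/λ = 21.91/22.96 = 0.9543 hr

Final: 0.9543 hr


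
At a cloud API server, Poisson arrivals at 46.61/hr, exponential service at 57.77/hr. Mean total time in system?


W = 1/(μ−λ) = 1/(57.77 − 46.61) = 1/11.16 = 0.08961 hr

Final: 0.08961 hr


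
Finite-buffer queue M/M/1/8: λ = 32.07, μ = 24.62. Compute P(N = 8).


ρ = λ/μ = 32.07/24.62 = 1.3026
P_K = (1−ρ)ρ^K/(1−ρ^(K+1)) = (-0.3026·8.288717)/(1 − 10.796878)
= -2.508162/-9.796878 = 0.256016

Final: 0.256016


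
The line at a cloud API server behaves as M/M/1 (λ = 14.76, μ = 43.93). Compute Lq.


ρ = 14.76/43.93 = 0.3360
Lq = ρ²/(1−ρ) = 0.1129/0.6640 = 0.1700

Final: 0.1700


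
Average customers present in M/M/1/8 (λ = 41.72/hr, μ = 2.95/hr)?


ρ = 41.72/2.95 = 14.1424
L = ρ[1 − (K+1)ρ^K + Kρ^(K+1)] / [(1−ρ)(1−ρ^(K+1))]
Numerator: 14.1424·(1 − 9·1600214753.698302 + 8·22630833737.048531) = 2356752010983.185547
Denominator: (-13.1424)·(-22630833736.048531) = 297422855575.119141
L = 2356752010983.185547/297422855575.119141 = 7.9239

Final: 7.9239


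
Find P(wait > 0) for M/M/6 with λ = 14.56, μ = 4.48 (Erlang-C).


a = λ/μ = 3.2500; ρ = a/6 = 0.5417
P₀ = 0.037745 (from M/M/c formula)
C(c,a) = [a^c/(c!(1−ρ))]·P₀ = [1178.42017/(720·0.4583)]·0.037745
= 3.57097·0.037745 = 0.134785

Final: 0.134785


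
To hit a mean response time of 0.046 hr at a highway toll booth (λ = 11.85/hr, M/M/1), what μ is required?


W = 1/(μ−λ) ⇒ μ − λ = 1/W = 1/0.046 = 21.7391
μ = λ + 1/W = 11.85 + 21.7391 = 33.5891 per hr

Final: 33.5891 /hr


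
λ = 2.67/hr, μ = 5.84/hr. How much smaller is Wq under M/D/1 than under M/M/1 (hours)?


ρ = 2.67/5.84 = 0.4572
Wq(M/M/1) = ρ/(μ−λ) = 0.4572/3.17 = 0.14422 hr
Wq(M/D/1) = ρ/(2(μ−λ)) = 0.07211 hr
Savings = 0.14422 − 0.07211 = 0.07211 hr

Final: 0.07211 hr


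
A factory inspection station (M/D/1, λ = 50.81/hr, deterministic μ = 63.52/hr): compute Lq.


ρ = 50.81/63.52 = 0.7999
M/D/1: Lq = ρ²/(2(1−ρ)) = 0.6398/(2·0.2001) = 1.59887

Final: 1.59887


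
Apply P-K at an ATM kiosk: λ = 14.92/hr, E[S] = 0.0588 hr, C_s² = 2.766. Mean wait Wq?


ρ = λ·E[S] = 14.92·0.0588 = 0.8773
E[S²] = E[S]²(1+C_s²) = 0.0588²·(1+2.766) = 0.013021
Wq = λ·E[S²]/(2(1−ρ)) = 14.92·0.013021/(2·0.1227) = 0.79162 hr

Final: 0.79162 hr


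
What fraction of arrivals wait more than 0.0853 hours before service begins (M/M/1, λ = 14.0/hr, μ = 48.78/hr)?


ρ = 14.0/48.78 = 0.2870
P(Wq > t) = ρ·e^{−(μ−λ)t} = 0.2870·e^{−2.9667}
= 0.2870·0.051471 = 0.014772

Final: 0.014772


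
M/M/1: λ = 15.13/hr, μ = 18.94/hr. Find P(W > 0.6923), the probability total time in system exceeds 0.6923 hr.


W ~ Exponential(μ−λ) for M/M/1.
μ − λ = 18.94 − 15.13 = 3.8100
P(W > t) = e^{−(μ−λ)t} = e^{−2.6377} = 0.071528

Final: 0.071528


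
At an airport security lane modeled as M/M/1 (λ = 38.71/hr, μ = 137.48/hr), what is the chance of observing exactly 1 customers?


ρ = 38.71/137.48 = 0.2816
P_n = (1−ρ)·ρ^n = (1 − 0.2816)·0.2816^1 = 0.7184·0.281568 = 0.202288

Final: 0.202288


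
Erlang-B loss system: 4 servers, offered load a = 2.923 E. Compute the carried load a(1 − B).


B(4,2.923) = 0.197522 (Erlang-B)
Carried load = a(1 − B) = 2.923·(1 − 0.197522) = 2.923·0.802478 = 2.3456 E

Final: 2.3456 Erlangs


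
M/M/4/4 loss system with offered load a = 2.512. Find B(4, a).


B(c,a) = (a^c/c!) / Σ_{k=0}^{c} a^k/k!
a^4/4! = 1.659080
Σ terms (k=0..4): 1.00000 + 2.51200 + 3.15507 + 2.64185 + 1.65908 = 10.967999
B = 1.659080/10.967999 = 0.151266

Final: 0.151266


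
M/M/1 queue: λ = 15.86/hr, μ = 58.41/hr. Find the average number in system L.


ρ = λ/μ = 15.86/58.41 = 0.2715
L = ρ/(1−ρ) = 0.2715/(1 − 0.2715) = 0.2715/0.7285 = 0.3727

Final: 0.3727


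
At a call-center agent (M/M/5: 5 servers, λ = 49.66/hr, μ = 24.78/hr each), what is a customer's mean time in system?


a = 2.0040; ρ = 0.4008; P₀ = 0.133777
Lq = P₀·a^c·ρ/(c!(1−ρ)²) = 0.04023
Wq = Lq/λ = 0.04023/49.66 = 0.0008101 hr
W = Wq + 1/μ = 0.0008101 + 0.04036 = 0.04117 hr

Final: 0.04117 hr


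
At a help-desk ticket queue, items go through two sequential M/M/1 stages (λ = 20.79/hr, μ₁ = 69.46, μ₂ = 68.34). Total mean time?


Each node sees arrival rate λ = 20.79/hr (tandem ⇒ throughput preserved).
W₁ = 1/(μ₁−λ) = 1/(69.46−20.79) = 0.02055 hr
W₂ = 1/(μ₂−λ) = 1/(68.34−20.79) = 0.02103 hr
W_total = W₁ + W₂ = 0.02055 + 0.02103 = 0.04158 hr

Final: 0.04158 hr


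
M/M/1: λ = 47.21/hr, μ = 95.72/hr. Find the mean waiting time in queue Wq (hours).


ρ = 47.21/95.72 = 0.4932
Wq = ρ/(μ−λ) = 0.4932/(95.72 − 47.21) = 0.4932/48.51 = 0.01017 hr

Final: 0.01017 hr


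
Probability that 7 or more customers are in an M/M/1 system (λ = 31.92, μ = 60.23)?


ρ = 31.92/60.23 = 0.5300
P(N ≥ n) = ρ^n = 0.5300^7 = 0.011742

Final: 0.011742


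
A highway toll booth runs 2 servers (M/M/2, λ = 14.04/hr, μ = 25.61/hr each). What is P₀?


a = λ/μ = 14.04/25.61 = 0.5482; ρ = a/c = 0.2741
Σ_{k=0}^{1} a^k/k! (terms k=0..1) = 1.00000 + 0.54822 = 1.54822
Tail: a^2/(2!(1−ρ)) = 0.30055/(2·0.7259) = 0.20702
P₀ = 1/(1.54822 + 0.20702) = 1/1.75524 = 0.569721

Final: 0.569721


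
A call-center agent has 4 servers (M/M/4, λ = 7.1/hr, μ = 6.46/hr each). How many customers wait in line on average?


a = λ/μ = 1.0991; ρ = a/4 = 0.2748
P₀ = 0.332430
Lq = P₀·a^c·ρ / (c!·(1−ρ)²) = 0.332430·1.45916·0.2748/(24·0.52596)
= 0.01056

Final: 0.01056


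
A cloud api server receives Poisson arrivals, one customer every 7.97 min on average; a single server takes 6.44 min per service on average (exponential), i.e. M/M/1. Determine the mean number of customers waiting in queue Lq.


λ = 60/7.97 = 7.5282 /hr
μ = 60/6.44 = 9.3168 /hr
ρ = λ/μ = 7.5282/9.3168 = 0.8080
Lq = ρ²/(1−ρ) = 0.6529/0.1920 = 3.4011

Final: 3.4011


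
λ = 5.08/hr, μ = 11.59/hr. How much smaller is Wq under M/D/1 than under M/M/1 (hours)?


ρ = 5.08/11.59 = 0.4383
Wq(M/M/1) = ρ/(μ−λ) = 0.4383/6.51 = 0.06733 hr
Wq(M/D/1) = ρ/(2(μ−λ)) = 0.03366 hr
Savings = 0.06733 − 0.03366 = 0.03366 hr

Final: 0.03366 hr


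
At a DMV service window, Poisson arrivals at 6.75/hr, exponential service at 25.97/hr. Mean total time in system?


W = 1/(μ−λ) = 1/(25.97 − 6.75) = 1/19.22 = 0.05203 hr

Final: 0.05203 hr


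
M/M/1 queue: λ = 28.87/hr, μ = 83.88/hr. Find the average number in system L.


ρ = λ/μ = 28.87/83.88 = 0.3442
L = ρ/(1−ρ) = 0.3442/(1 − 0.3442) = 0.3442/0.6558 = 0.5248

Final: 0.5248


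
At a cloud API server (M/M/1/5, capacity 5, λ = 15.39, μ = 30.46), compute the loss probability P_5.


ρ = λ/μ = 15.39/30.46 = 0.5053
P_K = (1−ρ)ρ^K/(1−ρ^(K+1)) = (0.4947·0.032926)/(1 − 0.016636)
= 0.016290/0.983364 = 0.016566

Final: 0.016566


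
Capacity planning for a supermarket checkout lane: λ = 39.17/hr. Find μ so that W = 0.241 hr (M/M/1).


W = 1/(μ−λ) ⇒ μ − λ = 1/W = 1/0.241 = 4.1494
μ = λ + 1/W = 39.17 + 4.1494 = 43.3194 per hr

Final: 43.3194 /hr


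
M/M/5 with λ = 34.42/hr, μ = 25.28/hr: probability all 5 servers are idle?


a = λ/μ = 34.42/25.28 = 1.3616; ρ = a/c = 0.2723
Σ_{k=0}^{4} a^k/k! (terms k=0..4) = 1.00000 + 1.36155 + 0.92691 + 0.42068 + 0.14319 = 3.85233
Tail: a^5/(5!(1−ρ)) = 4.67917/(120·0.7277) = 0.05358
P₀ = 1/(3.85233 + 0.05358) = 1/3.90592 = 0.256022

Final: 0.256022


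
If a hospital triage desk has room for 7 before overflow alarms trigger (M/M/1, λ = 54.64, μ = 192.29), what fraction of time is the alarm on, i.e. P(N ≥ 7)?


ρ = 54.64/192.29 = 0.2842
P(N ≥ n) = ρ^n = 0.2842^7 = 0.0001496

Final: 0.0001496


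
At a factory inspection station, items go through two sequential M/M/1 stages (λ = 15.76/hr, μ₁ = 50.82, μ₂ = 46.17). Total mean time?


Each node sees arrival rate λ = 15.76/hr (tandem ⇒ throughput preserved).
W₁ = 1/(μ₁−λ) = 1/(50.82−15.76) = 0.02852 hr
W₂ = 1/(μ₂−λ) = 1/(46.17−15.76) = 0.03288 hr
W_total = W₁ + W₂ = 0.02852 + 0.03288 = 0.06141 hr

Final: 0.06141 hr


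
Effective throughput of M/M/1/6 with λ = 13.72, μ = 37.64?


ρ = 0.3645; P_K = (1−ρ)ρ^6/(1−ρ^7) = 0.001492
λ_eff = λ(1 − P_K) = 13.72·(1 − 0.001492) = 13.72·0.998508 = 13.6995 /hr

Final: 13.6995 /hr


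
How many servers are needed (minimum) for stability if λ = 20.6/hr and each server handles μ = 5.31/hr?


Stability requires cμ > λ ⇔ c > λ/μ.
λ/μ = 20.6/5.31 = 3.8795
Minimum integer c = ⌊3.8795⌋ + 1 = 4
Check: 4·5.31 = 21.24 > 20.6, while 3·5.31 = 15.93 ≤ 20.6

Final: 4 servers


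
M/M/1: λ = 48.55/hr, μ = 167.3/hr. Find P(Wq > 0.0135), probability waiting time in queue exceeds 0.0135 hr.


ρ = 48.55/167.3 = 0.2902
P(Wq > t) = ρ·e^{−(μ−λ)t} = 0.2902·e^{−1.6031}
= 0.2902·0.201267 = 0.058407

Final: 0.058407


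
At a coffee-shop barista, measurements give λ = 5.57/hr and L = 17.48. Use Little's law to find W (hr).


W = L/λ = 17.48/5.57 = 3.1382 hr

Final: 3.1382 hr


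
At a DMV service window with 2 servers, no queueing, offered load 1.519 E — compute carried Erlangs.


B(2,1.519) = 0.314125 (Erlang-B)
Carried load = a(1 − B) = 1.519·(1 − 0.314125) = 1.519·0.685875 = 1.0418 E

Final: 1.0418 Erlangs


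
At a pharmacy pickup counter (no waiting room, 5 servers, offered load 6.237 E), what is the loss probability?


B(c,a) = (a^c/c!) / Σ_{k=0}^{c} a^k/k!
a^5/5! = 78.649773
Σ terms (k=0..5): 1.00000 + 6.23700 + 19.45008 + 40.43673 + 63.05096 + 78.64977 = 208.824548
B = 78.649773/208.824548 = 0.376631

Final: 0.376631


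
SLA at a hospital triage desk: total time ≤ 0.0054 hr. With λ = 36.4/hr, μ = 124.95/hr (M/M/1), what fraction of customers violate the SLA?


W ~ Exponential(μ−λ) for M/M/1.
μ − λ = 124.95 − 36.4 = 88.5500
P(W > t) = e^{−(μ−λ)t} = e^{−0.4782} = 0.619917

Final: 0.619917


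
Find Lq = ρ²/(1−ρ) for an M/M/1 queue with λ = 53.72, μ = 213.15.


ρ = 53.72/213.15 = 0.2520
Lq = ρ²/(1−ρ) = 0.06352/0.7480 = 0.08492

Final: 0.08492


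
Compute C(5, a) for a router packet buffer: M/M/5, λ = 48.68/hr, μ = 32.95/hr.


a = λ/μ = 1.4774; ρ = a/5 = 0.2955
P₀ = 0.227898 (from M/M/c formula)
C(c,a) = [a^c/(c!(1−ρ))]·P₀ = [7.03843/(120·0.7045)]·0.227898
= 0.08325·0.227898 = 0.018973

Final: 0.018973


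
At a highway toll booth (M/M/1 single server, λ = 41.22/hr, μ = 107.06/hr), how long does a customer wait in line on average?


ρ = 41.22/107.06 = 0.3850
Wq = ρ/(μ−λ) = 0.3850/(107.06 − 41.22) = 0.3850/65.84 = 0.005848 hr

Final: 0.005848 hr


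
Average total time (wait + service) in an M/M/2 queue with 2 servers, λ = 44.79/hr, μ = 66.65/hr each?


a = 0.6720; ρ = 0.3360; P₀ = 0.496996
Lq = P₀·a^c·ρ/(c!(1−ρ)²) = 0.08553
Wq = Lq/λ = 0.08553/44.79 = 0.001910 hr
W = Wq + 1/μ = 0.001910 + 0.01500 = 0.01691 hr

Final: 0.01691 hr


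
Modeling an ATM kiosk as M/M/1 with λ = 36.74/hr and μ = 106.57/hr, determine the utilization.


ρ = λ/μ = 36.74/106.57 = 0.3447

Final: 0.3447


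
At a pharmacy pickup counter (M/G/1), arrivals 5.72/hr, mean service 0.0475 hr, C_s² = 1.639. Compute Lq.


ρ = λ·E[S] = 5.72·0.0475 = 0.2717
Lq = ρ²(1+C_s²)/(2(1−ρ)) = 0.07382·(1+1.639)/(2·0.7283)
= 0.07382·2.6390/1.4566 = 0.13375

Final: 0.13375


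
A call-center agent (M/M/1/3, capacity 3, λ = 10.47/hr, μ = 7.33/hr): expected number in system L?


ρ = 10.47/7.33 = 1.4284
L = ρ[1 − (K+1)ρ^K + Kρ^(K+1)] / [(1−ρ)(1−ρ^(K+1))]
Numerator: 1.4284·(1 − 4·2.914259 + 3·4.162659) = 2.615274
Denominator: (-0.4284)·(-3.162659) = 1.354809
L = 2.615274/1.354809 = 1.9304

Final: 1.9304


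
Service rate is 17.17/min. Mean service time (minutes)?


Mean service time = 1/μ = 1/17.17 minute = 0.05824 minute
In minutes: 0.05824 × 1 = 0.05824 min

Final: 0.05824 min


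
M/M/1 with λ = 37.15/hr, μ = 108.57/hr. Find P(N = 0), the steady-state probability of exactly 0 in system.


ρ = 37.15/108.57 = 0.3422
P_n = (1−ρ)·ρ^n = (1 − 0.3422)·0.3422^0 = 0.6578·1.000000 = 0.657824

Final: 0.657824


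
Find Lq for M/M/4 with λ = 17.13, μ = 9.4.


a = λ/μ = 1.8223; ρ = a/4 = 0.4556
P₀ = 0.157840
Lq = P₀·a^c·ρ / (c!·(1−ρ)²) = 0.157840·11.02854·0.4556/(24·0.29639)
= 0.11149

Final: 0.11149


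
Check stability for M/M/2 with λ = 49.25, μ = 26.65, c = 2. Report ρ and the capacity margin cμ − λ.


Total capacity cμ = 2·26.65 = 53.30/hr
ρ = λ/(cμ) = 49.25/53.30 = 0.9240
Stable ⇔ ρ < 1: YES
Spare capacity = cμ − λ = 53.30 − 49.25 = 4.05/hr

Final: ρ = 0.9240; stable; margin = 4.05/hr


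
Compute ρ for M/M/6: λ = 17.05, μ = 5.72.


ρ = λ/(cμ) = 17.05/(6·5.72) = 17.05/34.32 = 0.4968

Final: 0.4968


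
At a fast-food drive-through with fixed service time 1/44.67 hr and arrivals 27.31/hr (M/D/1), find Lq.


ρ = 27.31/44.67 = 0.6114
M/D/1: Lq = ρ²/(2(1−ρ)) = 0.3738/(2·0.3886) = 0.48089

Final: 0.48089


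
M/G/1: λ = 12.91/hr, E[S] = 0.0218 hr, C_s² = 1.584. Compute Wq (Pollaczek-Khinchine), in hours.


ρ = λ·E[S] = 12.91·0.0218 = 0.2814
E[S²] = E[S]²(1+C_s²) = 0.0218²·(1+1.584) = 0.001228
Wq = λ·E[S²]/(2(1−ρ)) = 12.91·0.001228/(2·0.7186) = 0.01103 hr

Final: 0.01103 hr


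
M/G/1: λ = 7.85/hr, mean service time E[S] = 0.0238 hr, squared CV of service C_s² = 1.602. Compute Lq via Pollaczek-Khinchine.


ρ = λ·E[S] = 7.85·0.0238 = 0.1868
Lq = ρ²(1+C_s²)/(2(1−ρ)) = 0.03491·(1+1.602)/(2·0.8132)
= 0.03491·2.6020/1.6263 = 0.05585

Final: 0.05585
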